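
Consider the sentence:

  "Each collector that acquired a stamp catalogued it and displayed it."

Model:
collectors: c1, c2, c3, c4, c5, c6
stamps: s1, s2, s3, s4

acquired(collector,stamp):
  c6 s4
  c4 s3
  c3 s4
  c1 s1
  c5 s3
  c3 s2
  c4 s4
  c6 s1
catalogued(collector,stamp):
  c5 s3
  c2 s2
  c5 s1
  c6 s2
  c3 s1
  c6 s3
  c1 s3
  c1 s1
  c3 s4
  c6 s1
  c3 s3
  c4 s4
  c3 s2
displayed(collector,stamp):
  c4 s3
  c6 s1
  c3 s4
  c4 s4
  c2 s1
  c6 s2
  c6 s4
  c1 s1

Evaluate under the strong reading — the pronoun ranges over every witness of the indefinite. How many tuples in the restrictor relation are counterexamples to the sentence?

"it" takes "a stamp" as antecedent — a donkey pronoun bound across the clause boundary.
Strong reading: for every (c,s) with acquired(c,s), catalogued(c,s) ∧ displayed(c,s).
Restrictor pairs: (c1,s1) ✓  (c3,s2) ✗  (c3,s4) ✓  (c4,s3) ✗  (c4,s4) ✓  (c5,s3) ✗  (c6,s1) ✓  (c6,s4) ✗
Counterexamples (restrictor pairs failing the scope): 4.

4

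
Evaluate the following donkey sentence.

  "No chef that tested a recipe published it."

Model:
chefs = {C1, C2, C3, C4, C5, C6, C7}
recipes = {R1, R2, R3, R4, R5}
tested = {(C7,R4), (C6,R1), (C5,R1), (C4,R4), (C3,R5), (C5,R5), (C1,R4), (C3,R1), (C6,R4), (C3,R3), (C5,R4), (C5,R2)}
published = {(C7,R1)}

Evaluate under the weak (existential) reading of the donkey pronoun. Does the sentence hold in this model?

"it" takes "a recipe" as antecedent — a donkey pronoun bound across the clause boundary.
Truth condition: for no (c,r) with tested(c,r) does published(c,r) hold.
Restrictor pairs — does the scope hold? (C1,R4):fails  (C3,R1):fails  (C3,R3):fails  (C3,R5):fails  (C4,R4):fails  (C5,R1):fails  (C5,R2):fails  (C5,R4):fails  (C5,R5):fails  (C6,R1):fails  (C6,R4):fails  (C7,R4):fails
Scope holds for no restrictor pair, so the sentence is true.

True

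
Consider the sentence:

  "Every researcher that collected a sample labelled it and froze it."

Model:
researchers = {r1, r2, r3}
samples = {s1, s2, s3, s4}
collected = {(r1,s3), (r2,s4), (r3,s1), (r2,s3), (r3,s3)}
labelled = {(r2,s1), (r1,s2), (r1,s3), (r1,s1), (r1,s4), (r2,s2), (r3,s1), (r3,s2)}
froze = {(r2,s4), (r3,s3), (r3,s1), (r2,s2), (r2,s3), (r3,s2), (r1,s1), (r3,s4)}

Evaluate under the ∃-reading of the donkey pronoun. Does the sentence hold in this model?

False

"it" takes "a sample" as antecedent — a donkey pronoun bound across the clause boundary.
Weak reading: every researcher r with some collected-sample has at least one collected-sample s such that labelled(r,s) ∧ froze(r,s).
Per researcher: r1:✗  r2:✗  r3:✓
r1 has no witness among its collected-samples.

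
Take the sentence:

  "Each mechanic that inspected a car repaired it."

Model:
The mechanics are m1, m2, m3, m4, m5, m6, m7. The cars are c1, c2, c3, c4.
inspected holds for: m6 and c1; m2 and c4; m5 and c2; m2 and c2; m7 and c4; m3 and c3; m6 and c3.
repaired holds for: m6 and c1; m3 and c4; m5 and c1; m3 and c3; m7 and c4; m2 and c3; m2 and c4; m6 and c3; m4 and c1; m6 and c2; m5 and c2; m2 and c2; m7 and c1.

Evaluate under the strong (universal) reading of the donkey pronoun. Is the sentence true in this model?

"it" takes "a car" as antecedent — a donkey pronoun bound across the clause boundary.
Strong reading: for every (m,c) with inspected(m,c), repaired(m,c).
Restrictor pairs: (m2,c2) ✓  (m2,c4) ✓  (m3,c3) ✓  (m5,c2) ✓  (m6,c1) ✓  (m6,c3) ✓  (m7,c4) ✓
Every restrictor pair satisfies the scope.

True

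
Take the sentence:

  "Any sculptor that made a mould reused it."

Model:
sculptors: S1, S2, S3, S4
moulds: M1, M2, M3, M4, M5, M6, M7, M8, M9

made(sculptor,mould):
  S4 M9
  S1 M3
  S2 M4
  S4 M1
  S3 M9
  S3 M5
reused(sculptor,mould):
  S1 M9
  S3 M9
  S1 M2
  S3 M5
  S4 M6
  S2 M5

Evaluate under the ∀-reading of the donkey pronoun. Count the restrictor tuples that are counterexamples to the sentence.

"it" takes "a mould" as antecedent — a donkey pronoun bound across the clause boundary.
Strong reading: for every (s,m) with made(s,m), reused(s,m).
Restrictor pairs: (S1,M3) ✗  (S2,M4) ✗  (S3,M5) ✓  (S3,M9) ✓  (S4,M1) ✗  (S4,M9) ✗
Counterexamples (restrictor pairs failing the scope): 4.

4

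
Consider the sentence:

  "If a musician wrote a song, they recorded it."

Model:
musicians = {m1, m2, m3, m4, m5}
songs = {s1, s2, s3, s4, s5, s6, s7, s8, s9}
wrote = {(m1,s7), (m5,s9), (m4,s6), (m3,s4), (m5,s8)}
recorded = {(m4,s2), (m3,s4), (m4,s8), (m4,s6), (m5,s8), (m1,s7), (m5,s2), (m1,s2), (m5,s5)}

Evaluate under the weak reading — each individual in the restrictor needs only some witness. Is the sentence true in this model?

"it" takes "a song" as antecedent — a donkey pronoun bound across the clause boundary.
Weak reading: every musician m with some wrote-song has at least one wrote-song s such that recorded(m,s).
Per musician: m1:✓  m3:✓  m4:✓  m5:✓
Every musician in the restrictor has a witness.

True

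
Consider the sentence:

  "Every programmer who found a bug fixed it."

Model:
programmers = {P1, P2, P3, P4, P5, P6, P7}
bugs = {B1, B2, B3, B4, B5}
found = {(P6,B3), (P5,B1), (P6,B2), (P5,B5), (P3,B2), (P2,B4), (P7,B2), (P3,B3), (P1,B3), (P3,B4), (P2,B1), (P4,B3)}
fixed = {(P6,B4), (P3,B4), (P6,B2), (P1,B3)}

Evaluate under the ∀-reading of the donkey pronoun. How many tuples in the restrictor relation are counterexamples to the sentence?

9

"it" takes "a bug" as antecedent — a donkey pronoun bound across the clause boundary.
Strong reading: for every (p,b) with found(p,b), fixed(p,b).
Restrictor pairs: (P1,B3) ✓  (P2,B1) ✗  (P2,B4) ✗  (P3,B2) ✗  (P3,B3) ✗  (P3,B4) ✓  (P4,B3) ✗  (P5,B1) ✗  (P5,B5) ✗  (P6,B2) ✓  (P6,B3) ✗  (P7,B2) ✗
Counterexamples (restrictor pairs failing the scope): 9.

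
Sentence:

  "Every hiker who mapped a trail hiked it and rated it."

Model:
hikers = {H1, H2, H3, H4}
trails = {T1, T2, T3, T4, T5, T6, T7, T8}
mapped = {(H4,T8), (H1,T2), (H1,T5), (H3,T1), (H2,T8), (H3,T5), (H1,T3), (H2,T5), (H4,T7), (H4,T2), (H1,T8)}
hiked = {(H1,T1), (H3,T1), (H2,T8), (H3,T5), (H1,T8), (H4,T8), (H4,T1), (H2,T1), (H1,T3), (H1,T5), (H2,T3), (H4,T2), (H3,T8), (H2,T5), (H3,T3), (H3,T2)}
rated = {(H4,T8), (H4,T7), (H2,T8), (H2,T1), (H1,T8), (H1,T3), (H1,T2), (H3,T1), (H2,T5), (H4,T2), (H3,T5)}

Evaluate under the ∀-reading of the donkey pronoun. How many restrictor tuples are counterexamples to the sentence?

3

"it" takes "a trail" as antecedent — a donkey pronoun bound across the clause boundary.
Strong reading: for every (h,t) with mapped(h,t), hiked(h,t) ∧ rated(h,t).
Restrictor pairs: (H1,T2) ✗  (H1,T3) ✓  (H1,T5) ✗  (H1,T8) ✓  (H2,T5) ✓  (H2,T8) ✓  (H3,T1) ✓  (H3,T5) ✓  (H4,T2) ✓  (H4,T7) ✗  (H4,T8) ✓
Counterexamples (restrictor pairs failing the scope): 3.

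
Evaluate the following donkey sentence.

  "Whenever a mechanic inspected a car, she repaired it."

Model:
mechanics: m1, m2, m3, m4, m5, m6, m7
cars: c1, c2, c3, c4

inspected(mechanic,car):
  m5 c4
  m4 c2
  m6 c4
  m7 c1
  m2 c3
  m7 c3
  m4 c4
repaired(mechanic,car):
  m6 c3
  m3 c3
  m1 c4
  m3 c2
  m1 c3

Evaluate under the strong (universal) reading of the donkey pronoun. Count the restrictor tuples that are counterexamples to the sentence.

"it" takes "a car" as antecedent — a donkey pronoun bound across the clause boundary.
Strong reading: for every (m,c) with inspected(m,c), repaired(m,c).
Restrictor pairs: (m2,c3) ✗  (m4,c2) ✗  (m4,c4) ✗  (m5,c4) ✗  (m6,c4) ✗  (m7,c1) ✗  (m7,c3) ✗
Counterexamples (restrictor pairs failing the scope): 7.

7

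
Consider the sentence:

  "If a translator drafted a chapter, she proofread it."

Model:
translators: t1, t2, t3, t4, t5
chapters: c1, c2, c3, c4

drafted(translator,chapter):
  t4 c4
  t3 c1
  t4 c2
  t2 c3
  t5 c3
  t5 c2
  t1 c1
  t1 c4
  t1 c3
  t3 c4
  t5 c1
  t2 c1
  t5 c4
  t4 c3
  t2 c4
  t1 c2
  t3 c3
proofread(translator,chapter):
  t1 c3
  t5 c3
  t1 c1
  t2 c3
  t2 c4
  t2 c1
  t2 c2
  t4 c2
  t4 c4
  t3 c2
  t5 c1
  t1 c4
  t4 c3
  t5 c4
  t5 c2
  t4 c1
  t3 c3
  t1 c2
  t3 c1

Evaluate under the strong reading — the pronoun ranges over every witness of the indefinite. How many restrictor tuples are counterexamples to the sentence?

"it" takes "a chapter" as antecedent — a donkey pronoun bound across the clause boundary.
Strong reading: for every (t,c) with drafted(t,c), proofread(t,c).
Restrictor pairs: (t1,c1) ✓  (t1,c2) ✓  (t1,c3) ✓  (t1,c4) ✓  (t2,c1) ✓  (t2,c3) ✓  (t2,c4) ✓  (t3,c1) ✓  (t3,c3) ✓  (t3,c4) ✗  (t4,c2) ✓  (t4,c3) ✓  (t4,c4) ✓  (t5,c1) ✓  (t5,c2) ✓  (t5,c3) ✓  (t5,c4) ✓
Counterexamples (restrictor pairs failing the scope): 1.

1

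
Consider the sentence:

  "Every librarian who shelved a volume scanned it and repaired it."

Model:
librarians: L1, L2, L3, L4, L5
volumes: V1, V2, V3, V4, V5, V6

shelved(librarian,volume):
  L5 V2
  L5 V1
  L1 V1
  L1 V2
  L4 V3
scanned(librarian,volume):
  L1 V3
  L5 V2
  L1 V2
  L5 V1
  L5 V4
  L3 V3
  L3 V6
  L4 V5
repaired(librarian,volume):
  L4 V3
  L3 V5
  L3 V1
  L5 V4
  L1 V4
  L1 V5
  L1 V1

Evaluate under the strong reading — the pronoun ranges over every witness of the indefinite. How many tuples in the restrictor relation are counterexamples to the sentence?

"it" takes "a volume" as antecedent — a donkey pronoun bound across the clause boundary.
Strong reading: for every (l,v) with shelved(l,v), scanned(l,v) ∧ repaired(l,v).
Restrictor pairs: (L1,V1) ✗  (L1,V2) ✗  (L4,V3) ✗  (L5,V1) ✗  (L5,V2) ✗
Counterexamples (restrictor pairs failing the scope): 5.

5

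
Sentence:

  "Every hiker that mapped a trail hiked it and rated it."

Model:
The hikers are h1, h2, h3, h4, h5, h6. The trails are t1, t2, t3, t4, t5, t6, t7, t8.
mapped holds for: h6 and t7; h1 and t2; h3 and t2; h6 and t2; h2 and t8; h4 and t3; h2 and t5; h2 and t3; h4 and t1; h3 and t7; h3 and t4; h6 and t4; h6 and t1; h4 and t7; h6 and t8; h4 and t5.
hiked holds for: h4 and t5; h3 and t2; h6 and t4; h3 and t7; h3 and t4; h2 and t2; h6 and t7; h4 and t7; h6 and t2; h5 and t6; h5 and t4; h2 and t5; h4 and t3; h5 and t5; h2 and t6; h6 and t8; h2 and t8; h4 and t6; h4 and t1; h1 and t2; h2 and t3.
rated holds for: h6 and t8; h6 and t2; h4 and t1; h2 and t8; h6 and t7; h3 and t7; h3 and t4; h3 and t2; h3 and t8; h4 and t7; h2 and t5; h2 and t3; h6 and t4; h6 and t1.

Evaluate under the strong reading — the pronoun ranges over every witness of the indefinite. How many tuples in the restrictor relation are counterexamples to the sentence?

"it" takes "a trail" as antecedent — a donkey pronoun bound across the clause boundary.
Strong reading: for every (h,t) with mapped(h,t), hiked(h,t) ∧ rated(h,t).
Restrictor pairs: (h1,t2) ✗  (h2,t3) ✓  (h2,t5) ✓  (h2,t8) ✓  (h3,t2) ✓  (h3,t4) ✓  (h3,t7) ✓  (h4,t1) ✓  (h4,t3) ✗  (h4,t5) ✗  (h4,t7) ✓  (h6,t1) ✗  (h6,t2) ✓  (h6,t4) ✓  (h6,t7) ✓  (h6,t8) ✓
Counterexamples (restrictor pairs failing the scope): 4.

4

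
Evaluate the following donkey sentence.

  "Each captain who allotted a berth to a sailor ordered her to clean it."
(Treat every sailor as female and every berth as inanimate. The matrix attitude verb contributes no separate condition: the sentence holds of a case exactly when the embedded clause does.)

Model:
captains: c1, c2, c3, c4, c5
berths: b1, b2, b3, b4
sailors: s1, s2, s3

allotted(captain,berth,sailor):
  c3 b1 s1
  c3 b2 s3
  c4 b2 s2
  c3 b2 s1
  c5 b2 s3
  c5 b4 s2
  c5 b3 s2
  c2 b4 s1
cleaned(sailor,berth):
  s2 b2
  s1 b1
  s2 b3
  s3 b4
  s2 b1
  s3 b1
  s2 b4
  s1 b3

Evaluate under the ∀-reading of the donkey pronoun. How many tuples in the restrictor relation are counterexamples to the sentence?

"her" takes "a sailor" as antecedent and "it" takes "a berth"; both are donkey pronouns co-varying with the restrictor.
Strong reading: for every (c,b,s) with allotted(c,b,s), cleaned(s,b).
Restrictor triples: (c2,b4,s1)→cleaned(s1,b4) ✗  (c3,b1,s1)→cleaned(s1,b1) ✓  (c3,b2,s1)→cleaned(s1,b2) ✗  (c3,b2,s3)→cleaned(s3,b2) ✗  (c4,b2,s2)→cleaned(s2,b2) ✓  (c5,b2,s3)→cleaned(s3,b2) ✗  (c5,b3,s2)→cleaned(s2,b3) ✓  (c5,b4,s2)→cleaned(s2,b4) ✓
Counterexamples (restrictor triples failing the scope): 4.

4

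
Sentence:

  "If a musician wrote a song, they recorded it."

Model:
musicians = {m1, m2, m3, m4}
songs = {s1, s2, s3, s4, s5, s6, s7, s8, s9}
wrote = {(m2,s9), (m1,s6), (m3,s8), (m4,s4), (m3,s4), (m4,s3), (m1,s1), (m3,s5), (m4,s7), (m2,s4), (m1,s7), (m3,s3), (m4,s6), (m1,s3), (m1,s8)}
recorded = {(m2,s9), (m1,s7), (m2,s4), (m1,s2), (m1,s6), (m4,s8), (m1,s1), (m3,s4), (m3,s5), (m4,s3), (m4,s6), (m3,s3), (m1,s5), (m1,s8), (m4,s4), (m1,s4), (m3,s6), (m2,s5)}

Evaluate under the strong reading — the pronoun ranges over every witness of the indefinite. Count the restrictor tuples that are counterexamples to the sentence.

"it" takes "a song" as antecedent — a donkey pronoun bound across the clause boundary.
Strong reading: for every (m,s) with wrote(m,s), recorded(m,s).
Restrictor pairs: (m1,s1) ✓  (m1,s3) ✗  (m1,s6) ✓  (m1,s7) ✓  (m1,s8) ✓  (m2,s4) ✓  (m2,s9) ✓  (m3,s3) ✓  (m3,s4) ✓  (m3,s5) ✓  (m3,s8) ✗  (m4,s3) ✓  (m4,s4) ✓  (m4,s6) ✓  (m4,s7) ✗
Counterexamples (restrictor pairs failing the scope): 3.

3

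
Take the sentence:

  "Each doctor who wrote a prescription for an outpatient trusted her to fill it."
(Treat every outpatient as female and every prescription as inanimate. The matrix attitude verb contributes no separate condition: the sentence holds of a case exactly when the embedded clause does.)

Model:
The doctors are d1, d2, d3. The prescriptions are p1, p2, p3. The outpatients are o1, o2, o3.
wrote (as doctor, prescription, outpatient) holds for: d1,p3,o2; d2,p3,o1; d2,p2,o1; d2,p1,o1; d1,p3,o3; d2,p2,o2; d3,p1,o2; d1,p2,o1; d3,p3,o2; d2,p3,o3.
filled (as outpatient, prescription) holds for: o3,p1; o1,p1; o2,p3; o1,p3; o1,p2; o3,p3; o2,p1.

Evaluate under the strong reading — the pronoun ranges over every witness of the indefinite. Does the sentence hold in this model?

False

"her" takes "an outpatient" as antecedent and "it" takes "a prescription"; both are donkey pronouns co-varying with the restrictor.
Strong reading: for every (d,p,o) with wrote(d,p,o), filled(o,p).
Restrictor triples: (d1,p2,o1)→filled(o1,p2) ✓  (d1,p3,o2)→filled(o2,p3) ✓  (d1,p3,o3)→filled(o3,p3) ✓  (d2,p1,o1)→filled(o1,p1) ✓  (d2,p2,o1)→filled(o1,p2) ✓  (d2,p2,o2)→filled(o2,p2) ✗  (d2,p3,o1)→filled(o1,p3) ✓  (d2,p3,o3)→filled(o3,p3) ✓  (d3,p1,o2)→filled(o2,p1) ✓  (d3,p3,o2)→filled(o2,p3) ✓
Counterexample: (d2,p2,o2) — filled(o2,p2) does not hold.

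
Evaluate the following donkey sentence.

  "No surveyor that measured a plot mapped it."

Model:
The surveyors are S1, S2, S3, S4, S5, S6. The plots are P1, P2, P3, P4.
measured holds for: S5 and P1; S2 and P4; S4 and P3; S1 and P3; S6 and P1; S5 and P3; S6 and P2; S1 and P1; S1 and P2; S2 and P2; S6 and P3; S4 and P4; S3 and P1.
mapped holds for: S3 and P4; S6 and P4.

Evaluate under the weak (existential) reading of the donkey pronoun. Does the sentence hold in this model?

"it" takes "a plot" as antecedent — a donkey pronoun bound across the clause boundary.
Truth condition: for no (s,p) with measured(s,p) does mapped(s,p) hold.
Restrictor pairs — does the scope hold? (S1,P1):fails  (S1,P2):fails  (S1,P3):fails  (S2,P2):fails  (S2,P4):fails  (S3,P1):fails  (S4,P3):fails  (S4,P4):fails  (S5,P1):fails  (S5,P3):fails  (S6,P1):fails  (S6,P2):fails  (S6,P3):fails
Scope holds for no restrictor pair, so the sentence is true.

True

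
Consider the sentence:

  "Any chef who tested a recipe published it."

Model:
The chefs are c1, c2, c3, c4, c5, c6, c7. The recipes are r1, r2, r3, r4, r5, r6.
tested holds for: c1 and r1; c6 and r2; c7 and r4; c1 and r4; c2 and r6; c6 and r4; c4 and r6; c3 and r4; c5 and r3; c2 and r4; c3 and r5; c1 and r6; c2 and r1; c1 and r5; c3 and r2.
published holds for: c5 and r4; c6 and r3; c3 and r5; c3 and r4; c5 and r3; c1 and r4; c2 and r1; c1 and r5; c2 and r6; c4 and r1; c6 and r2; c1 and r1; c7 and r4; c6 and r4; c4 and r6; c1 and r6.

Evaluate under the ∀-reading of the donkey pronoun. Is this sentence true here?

False

"it" takes "a recipe" as antecedent — a donkey pronoun bound across the clause boundary.
Strong reading: for every (c,r) with tested(c,r), published(c,r).
Restrictor pairs: (c1,r1) ✓  (c1,r4) ✓  (c1,r5) ✓  (c1,r6) ✓  (c2,r1) ✓  (c2,r4) ✗  (c2,r6) ✓  (c3,r2) ✗  (c3,r4) ✓  (c3,r5) ✓  (c4,r6) ✓  (c5,r3) ✓  (c6,r2) ✓  (c6,r4) ✓  (c7,r4) ✓
Counterexample: (c2,r4) is in tested but fails the scope.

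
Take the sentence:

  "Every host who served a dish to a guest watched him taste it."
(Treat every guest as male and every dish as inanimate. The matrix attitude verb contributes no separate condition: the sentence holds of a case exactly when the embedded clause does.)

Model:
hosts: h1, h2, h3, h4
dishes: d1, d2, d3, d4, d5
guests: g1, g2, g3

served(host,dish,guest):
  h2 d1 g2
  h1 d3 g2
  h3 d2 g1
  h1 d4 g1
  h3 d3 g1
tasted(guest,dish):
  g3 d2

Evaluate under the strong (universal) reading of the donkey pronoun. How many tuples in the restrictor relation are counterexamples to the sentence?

5

"him" takes "a guest" as antecedent and "it" takes "a dish"; both are donkey pronouns co-varying with the restrictor.
Strong reading: for every (h,d,g) with served(h,d,g), tasted(g,d).
Restrictor triples: (h1,d3,g2)→tasted(g2,d3) ✗  (h1,d4,g1)→tasted(g1,d4) ✗  (h2,d1,g2)→tasted(g2,d1) ✗  (h3,d2,g1)→tasted(g1,d2) ✗  (h3,d3,g1)→tasted(g1,d3) ✗
Counterexamples (restrictor triples failing the scope): 5.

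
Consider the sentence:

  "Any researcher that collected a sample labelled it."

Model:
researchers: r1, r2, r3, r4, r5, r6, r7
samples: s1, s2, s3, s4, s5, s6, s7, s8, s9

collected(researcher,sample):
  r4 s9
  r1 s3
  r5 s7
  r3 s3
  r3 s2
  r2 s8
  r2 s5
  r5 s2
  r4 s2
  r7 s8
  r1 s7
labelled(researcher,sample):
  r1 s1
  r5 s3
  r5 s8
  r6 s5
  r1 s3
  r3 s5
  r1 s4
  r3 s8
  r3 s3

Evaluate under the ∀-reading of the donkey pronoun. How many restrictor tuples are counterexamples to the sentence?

9

"it" takes "a sample" as antecedent — a donkey pronoun bound across the clause boundary.
Strong reading: for every (r,s) with collected(r,s), labelled(r,s).
Restrictor pairs: (r1,s3) ✓  (r1,s7) ✗  (r2,s5) ✗  (r2,s8) ✗  (r3,s2) ✗  (r3,s3) ✓  (r4,s2) ✗  (r4,s9) ✗  (r5,s2) ✗  (r5,s7) ✗  (r7,s8) ✗
Counterexamples (restrictor pairs failing the scope): 9.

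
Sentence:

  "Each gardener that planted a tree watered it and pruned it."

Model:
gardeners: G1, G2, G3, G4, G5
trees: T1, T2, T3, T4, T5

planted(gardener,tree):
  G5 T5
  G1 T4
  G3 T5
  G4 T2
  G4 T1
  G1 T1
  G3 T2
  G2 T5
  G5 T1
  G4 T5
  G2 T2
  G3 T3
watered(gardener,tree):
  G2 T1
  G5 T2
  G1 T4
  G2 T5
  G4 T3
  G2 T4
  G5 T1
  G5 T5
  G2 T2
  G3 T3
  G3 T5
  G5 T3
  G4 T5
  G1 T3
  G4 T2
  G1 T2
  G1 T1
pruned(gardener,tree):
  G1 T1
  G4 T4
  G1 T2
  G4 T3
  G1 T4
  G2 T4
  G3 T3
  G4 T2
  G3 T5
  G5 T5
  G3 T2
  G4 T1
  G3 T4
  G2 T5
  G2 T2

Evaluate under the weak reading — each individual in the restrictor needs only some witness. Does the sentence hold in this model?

"it" takes "a tree" as antecedent — a donkey pronoun bound across the clause boundary.
Weak reading: every gardener g with some planted-tree has at least one planted-tree t such that watered(g,t) ∧ pruned(g,t).
Per gardener: G1:✓  G2:✓  G3:✓  G4:✓  G5:✓
Every gardener in the restrictor has a witness.

True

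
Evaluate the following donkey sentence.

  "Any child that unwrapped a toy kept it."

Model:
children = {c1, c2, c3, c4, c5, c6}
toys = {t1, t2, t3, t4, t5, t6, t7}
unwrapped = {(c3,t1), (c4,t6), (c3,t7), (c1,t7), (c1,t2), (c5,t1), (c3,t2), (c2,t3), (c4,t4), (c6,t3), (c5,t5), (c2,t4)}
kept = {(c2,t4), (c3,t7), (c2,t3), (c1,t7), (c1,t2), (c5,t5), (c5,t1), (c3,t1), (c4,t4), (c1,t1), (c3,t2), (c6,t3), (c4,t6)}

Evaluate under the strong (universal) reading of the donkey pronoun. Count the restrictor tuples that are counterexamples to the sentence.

"it" takes "a toy" as antecedent — a donkey pronoun bound across the clause boundary.
Strong reading: for every (c,t) with unwrapped(c,t), kept(c,t).
Restrictor pairs: (c1,t2) ✓  (c1,t7) ✓  (c2,t3) ✓  (c2,t4) ✓  (c3,t1) ✓  (c3,t2) ✓  (c3,t7) ✓  (c4,t4) ✓  (c4,t6) ✓  (c5,t1) ✓  (c5,t5) ✓  (c6,t3) ✓
Counterexamples (restrictor pairs failing the scope): 0.

0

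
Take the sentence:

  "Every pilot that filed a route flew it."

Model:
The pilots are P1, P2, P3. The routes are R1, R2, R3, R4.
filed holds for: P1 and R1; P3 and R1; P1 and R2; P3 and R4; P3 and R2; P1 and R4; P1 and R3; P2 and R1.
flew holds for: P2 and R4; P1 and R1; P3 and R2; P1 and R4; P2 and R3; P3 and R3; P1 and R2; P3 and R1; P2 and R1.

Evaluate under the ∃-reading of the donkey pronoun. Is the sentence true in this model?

"it" takes "a route" as antecedent — a donkey pronoun bound across the clause boundary.
Weak reading: every pilot p with some filed-route has at least one filed-route r such that flew(p,r).
Per pilot: P1:✓  P2:✓  P3:✓
Every pilot in the restrictor has a witness.

True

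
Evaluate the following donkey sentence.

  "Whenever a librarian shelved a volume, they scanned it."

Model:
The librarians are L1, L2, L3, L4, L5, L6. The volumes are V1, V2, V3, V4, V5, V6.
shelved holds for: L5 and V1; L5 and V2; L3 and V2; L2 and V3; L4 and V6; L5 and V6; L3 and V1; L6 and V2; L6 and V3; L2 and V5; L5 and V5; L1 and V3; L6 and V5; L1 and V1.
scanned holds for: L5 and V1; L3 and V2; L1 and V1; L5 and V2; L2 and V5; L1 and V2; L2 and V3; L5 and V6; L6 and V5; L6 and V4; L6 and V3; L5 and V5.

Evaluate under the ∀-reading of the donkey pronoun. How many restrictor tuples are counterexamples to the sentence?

"it" takes "a volume" as antecedent — a donkey pronoun bound across the clause boundary.
Strong reading: for every (l,v) with shelved(l,v), scanned(l,v).
Restrictor pairs: (L1,V1) ✓  (L1,V3) ✗  (L2,V3) ✓  (L2,V5) ✓  (L3,V1) ✗  (L3,V2) ✓  (L4,V6) ✗  (L5,V1) ✓  (L5,V2) ✓  (L5,V5) ✓  (L5,V6) ✓  (L6,V2) ✗  (L6,V3) ✓  (L6,V5) ✓
Counterexamples (restrictor pairs failing the scope): 4.

4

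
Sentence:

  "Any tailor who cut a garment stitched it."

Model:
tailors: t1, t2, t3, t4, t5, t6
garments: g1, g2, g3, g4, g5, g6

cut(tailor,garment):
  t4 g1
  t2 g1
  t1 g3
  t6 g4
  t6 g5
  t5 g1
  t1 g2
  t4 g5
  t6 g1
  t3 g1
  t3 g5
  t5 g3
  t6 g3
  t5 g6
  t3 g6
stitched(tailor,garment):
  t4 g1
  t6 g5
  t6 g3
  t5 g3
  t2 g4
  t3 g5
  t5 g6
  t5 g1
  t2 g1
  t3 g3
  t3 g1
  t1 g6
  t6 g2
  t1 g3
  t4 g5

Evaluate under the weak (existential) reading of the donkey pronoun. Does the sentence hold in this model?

True

"it" takes "a garment" as antecedent — a donkey pronoun bound across the clause boundary.
Weak reading: every tailor t with some cut-garment has at least one cut-garment g such that stitched(t,g).
Per tailor: t1:✓  t2:✓  t3:✓  t4:✓  t5:✓  t6:✓
Every tailor in the restrictor has a witness.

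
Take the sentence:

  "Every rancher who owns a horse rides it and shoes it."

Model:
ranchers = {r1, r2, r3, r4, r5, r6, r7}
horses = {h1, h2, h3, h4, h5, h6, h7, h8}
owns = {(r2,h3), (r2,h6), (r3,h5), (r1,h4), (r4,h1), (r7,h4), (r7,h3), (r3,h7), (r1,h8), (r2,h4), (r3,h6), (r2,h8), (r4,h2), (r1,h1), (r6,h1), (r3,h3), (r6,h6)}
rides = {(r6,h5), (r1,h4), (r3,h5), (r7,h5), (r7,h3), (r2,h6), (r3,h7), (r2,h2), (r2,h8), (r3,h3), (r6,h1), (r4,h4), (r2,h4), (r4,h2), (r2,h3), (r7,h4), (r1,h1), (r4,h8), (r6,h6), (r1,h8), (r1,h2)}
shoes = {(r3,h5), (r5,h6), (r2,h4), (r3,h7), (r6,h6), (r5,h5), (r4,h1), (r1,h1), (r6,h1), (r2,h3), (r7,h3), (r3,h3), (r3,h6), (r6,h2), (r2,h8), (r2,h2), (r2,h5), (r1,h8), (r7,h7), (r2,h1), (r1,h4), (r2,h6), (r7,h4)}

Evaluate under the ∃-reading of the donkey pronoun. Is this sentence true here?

False

"it" takes "a horse" as antecedent — a donkey pronoun bound across the clause boundary.
Weak reading: every rancher r with some owns-horse has at least one owns-horse h such that rides(r,h) ∧ shoes(r,h).
Per rancher: r1:✓  r2:✓  r3:✓  r4:✗  r6:✓  r7:✓
r4 has no witness among its owns-horses.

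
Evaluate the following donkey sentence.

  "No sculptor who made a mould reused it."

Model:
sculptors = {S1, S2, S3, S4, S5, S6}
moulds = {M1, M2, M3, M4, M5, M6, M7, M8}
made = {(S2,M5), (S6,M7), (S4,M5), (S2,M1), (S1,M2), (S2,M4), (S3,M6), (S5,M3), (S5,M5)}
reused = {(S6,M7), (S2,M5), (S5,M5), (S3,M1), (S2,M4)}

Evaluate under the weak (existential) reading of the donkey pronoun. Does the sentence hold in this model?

"it" takes "a mould" as antecedent — a donkey pronoun bound across the clause boundary.
Truth condition: for no (s,m) with made(s,m) does reused(s,m) hold.
Restrictor pairs — does the scope hold? (S1,M2):fails  (S2,M1):fails  (S2,M4):holds  (S2,M5):holds  (S3,M6):fails  (S4,M5):fails  (S5,M3):fails  (S5,M5):holds  (S6,M7):holds
Scope holds for 4 pair(s), so the sentence is false.

False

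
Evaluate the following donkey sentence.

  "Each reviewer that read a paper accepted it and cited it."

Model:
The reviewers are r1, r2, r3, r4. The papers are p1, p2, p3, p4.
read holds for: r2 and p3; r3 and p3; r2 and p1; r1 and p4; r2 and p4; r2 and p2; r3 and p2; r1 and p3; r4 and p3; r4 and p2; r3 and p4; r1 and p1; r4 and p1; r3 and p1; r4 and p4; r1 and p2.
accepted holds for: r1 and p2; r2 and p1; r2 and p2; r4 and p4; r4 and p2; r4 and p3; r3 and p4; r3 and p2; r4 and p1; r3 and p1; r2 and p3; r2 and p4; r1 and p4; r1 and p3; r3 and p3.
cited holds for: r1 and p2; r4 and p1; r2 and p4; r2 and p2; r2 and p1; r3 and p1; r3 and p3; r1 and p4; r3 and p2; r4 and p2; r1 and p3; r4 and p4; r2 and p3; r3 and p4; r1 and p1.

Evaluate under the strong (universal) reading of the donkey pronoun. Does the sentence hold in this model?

False

"it" takes "a paper" as antecedent — a donkey pronoun bound across the clause boundary.
Strong reading: for every (r,p) with read(r,p), accepted(r,p) ∧ cited(r,p).
Restrictor pairs: (r1,p1) ✗  (r1,p2) ✓  (r1,p3) ✓  (r1,p4) ✓  (r2,p1) ✓  (r2,p2) ✓  (r2,p3) ✓  (r2,p4) ✓  (r3,p1) ✓  (r3,p2) ✓  (r3,p3) ✓  (r3,p4) ✓  (r4,p1) ✓  (r4,p2) ✓  (r4,p3) ✗  (r4,p4) ✓
Counterexample: (r1,p1) is in read but fails the scope.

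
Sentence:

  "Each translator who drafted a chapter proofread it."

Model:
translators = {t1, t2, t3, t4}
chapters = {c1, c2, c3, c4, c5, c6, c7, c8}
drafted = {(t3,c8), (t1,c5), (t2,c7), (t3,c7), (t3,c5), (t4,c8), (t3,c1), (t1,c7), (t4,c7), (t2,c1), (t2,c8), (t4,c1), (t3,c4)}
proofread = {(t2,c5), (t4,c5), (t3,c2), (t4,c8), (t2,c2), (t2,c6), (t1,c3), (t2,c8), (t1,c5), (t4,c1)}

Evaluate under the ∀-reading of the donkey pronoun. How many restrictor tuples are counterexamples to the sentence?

9

"it" takes "a chapter" as antecedent — a donkey pronoun bound across the clause boundary.
Strong reading: for every (t,c) with drafted(t,c), proofread(t,c).
Restrictor pairs: (t1,c5) ✓  (t1,c7) ✗  (t2,c1) ✗  (t2,c7) ✗  (t2,c8) ✓  (t3,c1) ✗  (t3,c4) ✗  (t3,c5) ✗  (t3,c7) ✗  (t3,c8) ✗  (t4,c1) ✓  (t4,c7) ✗  (t4,c8) ✓
Counterexamples (restrictor pairs failing the scope): 9.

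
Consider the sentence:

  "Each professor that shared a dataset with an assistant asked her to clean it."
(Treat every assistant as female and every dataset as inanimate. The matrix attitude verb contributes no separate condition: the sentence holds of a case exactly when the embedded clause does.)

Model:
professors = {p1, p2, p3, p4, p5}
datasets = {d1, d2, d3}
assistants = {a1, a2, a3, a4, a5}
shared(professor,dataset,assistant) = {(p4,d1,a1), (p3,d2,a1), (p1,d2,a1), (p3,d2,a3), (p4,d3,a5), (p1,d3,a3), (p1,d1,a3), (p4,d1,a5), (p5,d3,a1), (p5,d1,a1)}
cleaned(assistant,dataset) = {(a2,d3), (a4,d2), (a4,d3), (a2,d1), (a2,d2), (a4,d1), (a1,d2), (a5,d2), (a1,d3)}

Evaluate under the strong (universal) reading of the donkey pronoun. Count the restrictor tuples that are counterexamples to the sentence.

"her" takes "an assistant" as antecedent and "it" takes "a dataset"; both are donkey pronouns co-varying with the restrictor.
Strong reading: for every (p,d,a) with shared(p,d,a), cleaned(a,d).
Restrictor triples: (p1,d1,a3)→cleaned(a3,d1) ✗  (p1,d2,a1)→cleaned(a1,d2) ✓  (p1,d3,a3)→cleaned(a3,d3) ✗  (p3,d2,a1)→cleaned(a1,d2) ✓  (p3,d2,a3)→cleaned(a3,d2) ✗  (p4,d1,a1)→cleaned(a1,d1) ✗  (p4,d1,a5)→cleaned(a5,d1) ✗  (p4,d3,a5)→cleaned(a5,d3) ✗  (p5,d1,a1)→cleaned(a1,d1) ✗  (p5,d3,a1)→cleaned(a1,d3) ✓
Counterexamples (restrictor triples failing the scope): 7.

7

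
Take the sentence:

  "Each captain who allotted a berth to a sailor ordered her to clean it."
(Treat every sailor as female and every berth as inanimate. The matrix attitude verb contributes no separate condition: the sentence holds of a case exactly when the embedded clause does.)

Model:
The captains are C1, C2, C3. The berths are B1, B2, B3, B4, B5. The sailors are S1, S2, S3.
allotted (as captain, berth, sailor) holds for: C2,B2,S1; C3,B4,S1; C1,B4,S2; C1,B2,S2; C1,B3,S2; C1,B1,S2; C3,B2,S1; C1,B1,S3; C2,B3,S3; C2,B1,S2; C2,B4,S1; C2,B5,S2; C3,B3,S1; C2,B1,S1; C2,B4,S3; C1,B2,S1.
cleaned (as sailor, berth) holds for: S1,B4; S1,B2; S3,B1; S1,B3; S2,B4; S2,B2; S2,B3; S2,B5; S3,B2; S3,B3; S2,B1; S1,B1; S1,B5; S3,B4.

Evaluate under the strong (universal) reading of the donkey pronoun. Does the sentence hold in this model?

"her" takes "a sailor" as antecedent and "it" takes "a berth"; both are donkey pronouns co-varying with the restrictor.
Strong reading: for every (c,b,s) with allotted(c,b,s), cleaned(s,b).
Restrictor triples: (C1,B1,S2)→cleaned(S2,B1) ✓  (C1,B1,S3)→cleaned(S3,B1) ✓  (C1,B2,S1)→cleaned(S1,B2) ✓  (C1,B2,S2)→cleaned(S2,B2) ✓  (C1,B3,S2)→cleaned(S2,B3) ✓  (C1,B4,S2)→cleaned(S2,B4) ✓  (C2,B1,S1)→cleaned(S1,B1) ✓  (C2,B1,S2)→cleaned(S2,B1) ✓  (C2,B2,S1)→cleaned(S1,B2) ✓  (C2,B3,S3)→cleaned(S3,B3) ✓  (C2,B4,S1)→cleaned(S1,B4) ✓  (C2,B4,S3)→cleaned(S3,B4) ✓  (C2,B5,S2)→cleaned(S2,B5) ✓  (C3,B2,S1)→cleaned(S1,B2) ✓  (C3,B3,S1)→cleaned(S1,B3) ✓  (C3,B4,S1)→cleaned(S1,B4) ✓
Every restrictor triple satisfies the scope.

True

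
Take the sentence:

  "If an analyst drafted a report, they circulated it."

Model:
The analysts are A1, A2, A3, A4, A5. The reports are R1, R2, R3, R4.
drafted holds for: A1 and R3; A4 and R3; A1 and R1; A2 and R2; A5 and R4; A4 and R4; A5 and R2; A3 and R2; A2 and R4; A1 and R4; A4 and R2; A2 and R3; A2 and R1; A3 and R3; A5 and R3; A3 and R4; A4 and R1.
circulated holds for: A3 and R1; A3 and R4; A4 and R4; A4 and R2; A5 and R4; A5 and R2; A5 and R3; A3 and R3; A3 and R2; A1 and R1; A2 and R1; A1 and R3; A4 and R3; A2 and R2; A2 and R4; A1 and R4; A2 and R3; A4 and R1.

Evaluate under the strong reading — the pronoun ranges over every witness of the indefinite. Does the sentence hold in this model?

True

"it" takes "a report" as antecedent — a donkey pronoun bound across the clause boundary.
Strong reading: for every (a,r) with drafted(a,r), circulated(a,r).
Restrictor pairs: (A1,R1) ✓  (A1,R3) ✓  (A1,R4) ✓  (A2,R1) ✓  (A2,R2) ✓  (A2,R3) ✓  (A2,R4) ✓  (A3,R2) ✓  (A3,R3) ✓  (A3,R4) ✓  (A4,R1) ✓  (A4,R2) ✓  (A4,R3) ✓  (A4,R4) ✓  (A5,R2) ✓  (A5,R3) ✓  (A5,R4) ✓
Every restrictor pair satisfies the scope.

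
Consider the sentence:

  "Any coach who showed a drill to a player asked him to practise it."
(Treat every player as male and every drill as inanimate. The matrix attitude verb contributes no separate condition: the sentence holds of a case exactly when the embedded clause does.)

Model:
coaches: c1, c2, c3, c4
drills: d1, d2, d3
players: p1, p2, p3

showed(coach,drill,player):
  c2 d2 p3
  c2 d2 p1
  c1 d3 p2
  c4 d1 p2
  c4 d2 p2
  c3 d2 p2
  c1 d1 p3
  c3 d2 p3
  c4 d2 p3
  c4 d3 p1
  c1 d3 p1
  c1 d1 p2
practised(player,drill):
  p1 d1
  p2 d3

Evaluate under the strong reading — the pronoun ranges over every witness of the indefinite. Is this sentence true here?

"him" takes "a player" as antecedent and "it" takes "a drill"; both are donkey pronouns co-varying with the restrictor.
Strong reading: for every (c,d,p) with showed(c,d,p), practised(p,d).
Restrictor triples: (c1,d1,p2)→practised(p2,d1) ✗  (c1,d1,p3)→practised(p3,d1) ✗  (c1,d3,p1)→practised(p1,d3) ✗  (c1,d3,p2)→practised(p2,d3) ✓  (c2,d2,p1)→practised(p1,d2) ✗  (c2,d2,p3)→practised(p3,d2) ✗  (c3,d2,p2)→practised(p2,d2) ✗  (c3,d2,p3)→practised(p3,d2) ✗  (c4,d1,p2)→practised(p2,d1) ✗  (c4,d2,p2)→practised(p2,d2) ✗  (c4,d2,p3)→practised(p3,d2) ✗  (c4,d3,p1)→practised(p1,d3) ✗
Counterexample: (c1,d1,p2) — practised(p2,d1) does not hold.

False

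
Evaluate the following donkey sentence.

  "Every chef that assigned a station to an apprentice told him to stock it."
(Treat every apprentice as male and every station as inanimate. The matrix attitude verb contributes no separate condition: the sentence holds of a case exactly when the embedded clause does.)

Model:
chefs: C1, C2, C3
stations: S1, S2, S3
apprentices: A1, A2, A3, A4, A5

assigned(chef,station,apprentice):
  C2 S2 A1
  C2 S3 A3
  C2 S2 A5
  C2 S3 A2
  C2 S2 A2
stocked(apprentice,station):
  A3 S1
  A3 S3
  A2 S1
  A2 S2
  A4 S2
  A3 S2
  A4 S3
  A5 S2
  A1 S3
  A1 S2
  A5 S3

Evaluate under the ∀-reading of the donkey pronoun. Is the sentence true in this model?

"him" takes "an apprentice" as antecedent and "it" takes "a station"; both are donkey pronouns co-varying with the restrictor.
Strong reading: for every (c,s,a) with assigned(c,s,a), stocked(a,s).
Restrictor triples: (C2,S2,A1)→stocked(A1,S2) ✓  (C2,S2,A2)→stocked(A2,S2) ✓  (C2,S2,A5)→stocked(A5,S2) ✓  (C2,S3,A2)→stocked(A2,S3) ✗  (C2,S3,A3)→stocked(A3,S3) ✓
Counterexample: (C2,S3,A2) — stocked(A2,S3) does not hold.

False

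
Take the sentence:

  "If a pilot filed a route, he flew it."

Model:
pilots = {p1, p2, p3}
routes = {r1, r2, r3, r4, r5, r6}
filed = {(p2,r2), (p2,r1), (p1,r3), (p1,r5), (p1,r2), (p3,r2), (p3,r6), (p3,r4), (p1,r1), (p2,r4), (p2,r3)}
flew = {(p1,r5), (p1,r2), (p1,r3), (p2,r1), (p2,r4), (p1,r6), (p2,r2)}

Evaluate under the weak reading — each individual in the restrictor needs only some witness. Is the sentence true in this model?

False

"it" takes "a route" as antecedent — a donkey pronoun bound across the clause boundary.
Weak reading: every pilot p with some filed-route has at least one filed-route r such that flew(p,r).
Per pilot: p1:✓  p2:✓  p3:✗
p3 has no witness among its filed-routes.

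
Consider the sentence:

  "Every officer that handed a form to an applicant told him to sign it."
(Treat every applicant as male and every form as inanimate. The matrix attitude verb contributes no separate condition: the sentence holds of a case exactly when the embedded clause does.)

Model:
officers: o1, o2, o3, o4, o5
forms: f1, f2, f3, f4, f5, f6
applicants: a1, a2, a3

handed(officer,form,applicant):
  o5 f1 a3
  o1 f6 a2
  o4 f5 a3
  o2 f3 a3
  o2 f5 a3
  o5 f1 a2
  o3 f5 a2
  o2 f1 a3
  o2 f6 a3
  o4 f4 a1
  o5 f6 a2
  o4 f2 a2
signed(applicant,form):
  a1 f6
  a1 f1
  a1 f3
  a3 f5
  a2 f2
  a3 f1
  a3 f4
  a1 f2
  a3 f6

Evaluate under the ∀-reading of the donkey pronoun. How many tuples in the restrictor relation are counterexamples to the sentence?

"him" takes "an applicant" as antecedent and "it" takes "a form"; both are donkey pronouns co-varying with the restrictor.
Strong reading: for every (o,f,a) with handed(o,f,a), signed(a,f).
Restrictor triples: (o1,f6,a2)→signed(a2,f6) ✗  (o2,f1,a3)→signed(a3,f1) ✓  (o2,f3,a3)→signed(a3,f3) ✗  (o2,f5,a3)→signed(a3,f5) ✓  (o2,f6,a3)→signed(a3,f6) ✓  (o3,f5,a2)→signed(a2,f5) ✗  (o4,f2,a2)→signed(a2,f2) ✓  (o4,f4,a1)→signed(a1,f4) ✗  (o4,f5,a3)→signed(a3,f5) ✓  (o5,f1,a2)→signed(a2,f1) ✗  (o5,f1,a3)→signed(a3,f1) ✓  (o5,f6,a2)→signed(a2,f6) ✗
Counterexamples (restrictor triples failing the scope): 6.

6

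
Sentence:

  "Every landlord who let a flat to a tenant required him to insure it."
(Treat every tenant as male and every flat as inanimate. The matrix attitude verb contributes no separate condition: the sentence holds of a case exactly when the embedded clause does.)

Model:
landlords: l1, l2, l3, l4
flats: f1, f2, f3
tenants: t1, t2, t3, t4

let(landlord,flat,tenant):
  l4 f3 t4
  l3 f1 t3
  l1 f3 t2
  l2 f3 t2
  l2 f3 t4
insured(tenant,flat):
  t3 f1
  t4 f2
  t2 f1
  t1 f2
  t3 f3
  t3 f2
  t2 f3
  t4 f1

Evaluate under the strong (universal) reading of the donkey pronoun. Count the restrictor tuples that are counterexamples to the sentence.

2

"him" takes "a tenant" as antecedent and "it" takes "a flat"; both are donkey pronouns co-varying with the restrictor.
Strong reading: for every (l,f,t) with let(l,f,t), insured(t,f).
Restrictor triples: (l1,f3,t2)→insured(t2,f3) ✓  (l2,f3,t2)→insured(t2,f3) ✓  (l2,f3,t4)→insured(t4,f3) ✗  (l3,f1,t3)→insured(t3,f1) ✓  (l4,f3,t4)→insured(t4,f3) ✗
Counterexamples (restrictor triples failing the scope): 2.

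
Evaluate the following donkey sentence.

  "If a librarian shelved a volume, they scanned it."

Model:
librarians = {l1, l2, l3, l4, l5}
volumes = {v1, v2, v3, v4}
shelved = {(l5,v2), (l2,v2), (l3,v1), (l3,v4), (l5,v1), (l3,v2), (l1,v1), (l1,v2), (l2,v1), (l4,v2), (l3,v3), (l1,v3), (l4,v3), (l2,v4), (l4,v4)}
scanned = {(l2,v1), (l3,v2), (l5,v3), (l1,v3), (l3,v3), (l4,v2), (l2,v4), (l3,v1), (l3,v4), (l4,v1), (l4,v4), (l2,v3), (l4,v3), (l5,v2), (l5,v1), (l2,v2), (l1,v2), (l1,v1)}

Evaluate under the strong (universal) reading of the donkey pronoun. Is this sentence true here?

"it" takes "a volume" as antecedent — a donkey pronoun bound across the clause boundary.
Strong reading: for every (l,v) with shelved(l,v), scanned(l,v).
Restrictor pairs: (l1,v1) ✓  (l1,v2) ✓  (l1,v3) ✓  (l2,v1) ✓  (l2,v2) ✓  (l2,v4) ✓  (l3,v1) ✓  (l3,v2) ✓  (l3,v3) ✓  (l3,v4) ✓  (l4,v2) ✓  (l4,v3) ✓  (l4,v4) ✓  (l5,v1) ✓  (l5,v2) ✓
Every restrictor pair satisfies the scope.

True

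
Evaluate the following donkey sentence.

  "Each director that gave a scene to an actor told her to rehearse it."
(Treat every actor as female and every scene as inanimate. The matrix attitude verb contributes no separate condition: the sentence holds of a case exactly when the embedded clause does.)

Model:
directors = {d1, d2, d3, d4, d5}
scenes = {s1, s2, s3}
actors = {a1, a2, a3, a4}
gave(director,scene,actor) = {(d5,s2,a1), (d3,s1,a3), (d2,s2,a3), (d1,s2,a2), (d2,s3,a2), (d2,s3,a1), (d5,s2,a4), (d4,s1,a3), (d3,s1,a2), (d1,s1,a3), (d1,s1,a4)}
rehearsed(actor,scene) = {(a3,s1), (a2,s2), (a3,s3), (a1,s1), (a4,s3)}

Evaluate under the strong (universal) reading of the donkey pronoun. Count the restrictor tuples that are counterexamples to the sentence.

7

"her" takes "an actor" as antecedent and "it" takes "a scene"; both are donkey pronouns co-varying with the restrictor.
Strong reading: for every (d,s,a) with gave(d,s,a), rehearsed(a,s).
Restrictor triples: (d1,s1,a3)→rehearsed(a3,s1) ✓  (d1,s1,a4)→rehearsed(a4,s1) ✗  (d1,s2,a2)→rehearsed(a2,s2) ✓  (d2,s2,a3)→rehearsed(a3,s2) ✗  (d2,s3,a1)→rehearsed(a1,s3) ✗  (d2,s3,a2)→rehearsed(a2,s3) ✗  (d3,s1,a2)→rehearsed(a2,s1) ✗  (d3,s1,a3)→rehearsed(a3,s1) ✓  (d4,s1,a3)→rehearsed(a3,s1) ✓  (d5,s2,a1)→rehearsed(a1,s2) ✗  (d5,s2,a4)→rehearsed(a4,s2) ✗
Counterexamples (restrictor triples failing the scope): 7.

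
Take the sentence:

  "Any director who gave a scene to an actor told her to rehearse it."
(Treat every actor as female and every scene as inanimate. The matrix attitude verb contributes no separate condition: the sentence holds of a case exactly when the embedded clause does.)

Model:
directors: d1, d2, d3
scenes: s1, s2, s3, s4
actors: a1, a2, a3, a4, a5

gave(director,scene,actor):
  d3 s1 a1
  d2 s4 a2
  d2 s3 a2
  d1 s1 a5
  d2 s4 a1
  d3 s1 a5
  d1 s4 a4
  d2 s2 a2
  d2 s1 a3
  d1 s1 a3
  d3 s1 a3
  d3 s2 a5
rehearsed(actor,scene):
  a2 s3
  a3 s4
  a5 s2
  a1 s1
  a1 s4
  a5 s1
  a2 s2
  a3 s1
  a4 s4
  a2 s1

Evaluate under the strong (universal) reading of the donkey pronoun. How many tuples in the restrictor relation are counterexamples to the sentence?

"her" takes "an actor" as antecedent and "it" takes "a scene"; both are donkey pronouns co-varying with the restrictor.
Strong reading: for every (d,s,a) with gave(d,s,a), rehearsed(a,s).
Restrictor triples: (d1,s1,a3)→rehearsed(a3,s1) ✓  (d1,s1,a5)→rehearsed(a5,s1) ✓  (d1,s4,a4)→rehearsed(a4,s4) ✓  (d2,s1,a3)→rehearsed(a3,s1) ✓  (d2,s2,a2)→rehearsed(a2,s2) ✓  (d2,s3,a2)→rehearsed(a2,s3) ✓  (d2,s4,a1)→rehearsed(a1,s4) ✓  (d2,s4,a2)→rehearsed(a2,s4) ✗  (d3,s1,a1)→rehearsed(a1,s1) ✓  (d3,s1,a3)→rehearsed(a3,s1) ✓  (d3,s1,a5)→rehearsed(a5,s1) ✓  (d3,s2,a5)→rehearsed(a5,s2) ✓
Counterexamples (restrictor triples failing the scope): 1.

1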